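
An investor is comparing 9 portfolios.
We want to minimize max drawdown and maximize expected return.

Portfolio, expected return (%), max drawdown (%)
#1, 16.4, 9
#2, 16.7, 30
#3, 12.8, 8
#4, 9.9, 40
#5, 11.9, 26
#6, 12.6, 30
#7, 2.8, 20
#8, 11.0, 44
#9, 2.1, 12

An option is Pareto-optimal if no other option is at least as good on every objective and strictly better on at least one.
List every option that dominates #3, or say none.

none

#1: worse on max drawdown (9 vs 8).
#2: worse on max drawdown (30 vs 8).
#4: worse on expected return (9.9 vs 12.8).
#5: worse on expected return (11.9 vs 12.8).
#6: worse on expected return (12.6 vs 12.8).
#7: worse on expected return (2.8 vs 12.8).
#8: worse on expected return (11.0 vs 12.8).
#9: worse on expected return (2.1 vs 12.8).
No option dominates #3.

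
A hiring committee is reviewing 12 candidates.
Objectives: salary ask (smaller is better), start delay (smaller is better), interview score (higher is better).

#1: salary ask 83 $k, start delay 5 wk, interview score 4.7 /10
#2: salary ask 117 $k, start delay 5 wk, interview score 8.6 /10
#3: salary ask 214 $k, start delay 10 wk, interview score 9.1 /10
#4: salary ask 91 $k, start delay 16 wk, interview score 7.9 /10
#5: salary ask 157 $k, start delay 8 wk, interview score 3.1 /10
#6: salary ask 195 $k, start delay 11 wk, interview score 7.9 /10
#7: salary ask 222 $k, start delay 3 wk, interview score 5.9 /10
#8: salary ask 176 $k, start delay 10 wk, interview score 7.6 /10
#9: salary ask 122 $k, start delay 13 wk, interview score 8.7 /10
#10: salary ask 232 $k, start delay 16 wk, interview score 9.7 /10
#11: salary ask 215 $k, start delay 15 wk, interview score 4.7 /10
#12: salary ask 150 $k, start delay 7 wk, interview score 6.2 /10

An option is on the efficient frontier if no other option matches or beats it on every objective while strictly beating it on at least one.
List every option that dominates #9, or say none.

none

#1: worse on interview score (4.7 vs 8.7).
#2: worse on interview score (8.6 vs 8.7).
#3: worse on salary ask (214 vs 122).
#4: worse on start delay (16 vs 13).
#5: worse on salary ask (157 vs 122).
#6: worse on salary ask (195 vs 122).
#7: worse on salary ask (222 vs 122).
#8: worse on salary ask (176 vs 122).
#10: worse on salary ask (232 vs 122).
#11: worse on salary ask (215 vs 122).
#12: worse on salary ask (150 vs 122).
No option dominates #9.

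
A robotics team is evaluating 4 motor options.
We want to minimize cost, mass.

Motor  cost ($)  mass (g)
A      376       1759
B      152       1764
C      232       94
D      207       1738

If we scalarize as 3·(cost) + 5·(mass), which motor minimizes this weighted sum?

A: 3·376 + 5·1759 = 9923
B: 3·152 + 5·1764 = 9276
C: 3·232 + 5·94 = 1166
D: 3·207 + 5·1738 = 9311
Lowest: C at 1166.

C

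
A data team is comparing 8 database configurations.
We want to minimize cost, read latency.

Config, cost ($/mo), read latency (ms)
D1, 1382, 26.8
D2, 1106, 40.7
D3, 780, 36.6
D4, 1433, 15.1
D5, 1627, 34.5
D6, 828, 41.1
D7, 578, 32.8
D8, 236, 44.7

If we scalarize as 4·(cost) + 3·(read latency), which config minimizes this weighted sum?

D8

D1: 4·1382 + 3·26.8 = 5608.4
D2: 4·1106 + 3·40.7 = 4546.1
D3: 4·780 + 3·36.6 = 3229.8
D4: 4·1433 + 3·15.1 = 5777.3
D5: 4·1627 + 3·34.5 = 6611.5
D6: 4·828 + 3·41.1 = 3435.3
D7: 4·578 + 3·32.8 = 2410.4
D8: 4·236 + 3·44.7 = 1078.1
Lowest: D8 at 1078.1.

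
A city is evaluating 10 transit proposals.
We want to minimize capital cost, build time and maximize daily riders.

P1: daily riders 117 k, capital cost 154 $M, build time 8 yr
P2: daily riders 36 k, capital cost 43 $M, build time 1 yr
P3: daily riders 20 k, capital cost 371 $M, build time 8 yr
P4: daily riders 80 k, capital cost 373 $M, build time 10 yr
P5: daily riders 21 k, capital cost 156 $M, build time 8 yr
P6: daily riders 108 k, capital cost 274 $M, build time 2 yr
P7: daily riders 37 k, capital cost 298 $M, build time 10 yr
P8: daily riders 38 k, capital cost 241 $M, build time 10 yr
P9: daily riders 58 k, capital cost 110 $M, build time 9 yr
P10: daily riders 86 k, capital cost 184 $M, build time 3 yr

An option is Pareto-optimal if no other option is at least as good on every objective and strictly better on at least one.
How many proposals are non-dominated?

5

P1: not dominated (best daily riders).
P2: not dominated (best capital cost).
P3: dominated by P1 (daily riders 117≥20, capital cost 154≤371, build time 8≤8).
P4: dominated by P1 (daily riders 117≥80, capital cost 154≤373, build time 8≤10).
P5: dominated by P1 (daily riders 117≥21, capital cost 154≤156, build time 8≤8).
P6: not dominated.
P7: dominated by P1 (daily riders 117≥37, capital cost 154≤298, build time 8≤10).
P8: dominated by P1 (daily riders 117≥38, capital cost 154≤241, build time 8≤10).
P9: not dominated.
P10: not dominated.
Pareto-optimal: P1, P2, P6, P9, P10 → 5.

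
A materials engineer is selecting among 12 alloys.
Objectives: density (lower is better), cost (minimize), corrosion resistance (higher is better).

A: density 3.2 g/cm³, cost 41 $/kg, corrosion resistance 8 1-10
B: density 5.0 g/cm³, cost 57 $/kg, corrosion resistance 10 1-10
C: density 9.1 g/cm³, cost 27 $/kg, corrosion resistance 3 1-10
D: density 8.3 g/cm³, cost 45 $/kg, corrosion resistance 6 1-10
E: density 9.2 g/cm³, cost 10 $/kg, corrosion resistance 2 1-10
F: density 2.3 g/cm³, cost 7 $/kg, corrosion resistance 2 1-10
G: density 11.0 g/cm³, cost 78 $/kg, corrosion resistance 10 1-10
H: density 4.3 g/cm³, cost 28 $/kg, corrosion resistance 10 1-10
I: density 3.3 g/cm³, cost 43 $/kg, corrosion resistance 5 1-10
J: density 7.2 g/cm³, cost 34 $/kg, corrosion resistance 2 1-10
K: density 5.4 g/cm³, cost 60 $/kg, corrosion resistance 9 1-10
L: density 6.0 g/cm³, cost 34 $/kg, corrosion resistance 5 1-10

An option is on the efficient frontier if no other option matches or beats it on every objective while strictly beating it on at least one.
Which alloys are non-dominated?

A, C, F, H

A: not dominated.
B: dominated by H (density 4.3≤5.0, cost 28≤57, corrosion resistance 10≥10).
C: not dominated.
D: dominated by A (density 3.2≤8.3, cost 41≤45, corrosion resistance 8≥6).
E: dominated by F (density 2.3≤9.2, cost 7≤10, corrosion resistance 2≥2).
F: not dominated (best density).
G: dominated by B (density 5.0≤11.0, cost 57≤78, corrosion resistance 10≥10).
H: not dominated.
I: dominated by A (density 3.2≤3.3, cost 41≤43, corrosion resistance 8≥5).
J: dominated by F (density 2.3≤7.2, cost 7≤34, corrosion resistance 2≥2).
K: dominated by B (density 5.0≤5.4, cost 57≤60, corrosion resistance 10≥9).
L: dominated by H (density 4.3≤6.0, cost 28≤34, corrosion resistance 10≥5).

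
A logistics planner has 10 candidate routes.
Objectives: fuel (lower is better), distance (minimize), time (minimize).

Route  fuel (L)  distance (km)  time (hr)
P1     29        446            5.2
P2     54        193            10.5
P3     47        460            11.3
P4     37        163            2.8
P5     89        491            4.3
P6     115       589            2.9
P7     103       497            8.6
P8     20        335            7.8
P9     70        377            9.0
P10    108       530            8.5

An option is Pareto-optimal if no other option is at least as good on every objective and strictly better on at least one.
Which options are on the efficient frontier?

P1, P4, P8

P1: not dominated.
P2: dominated by P4 (fuel 37≤54, distance 163≤193, time 2.8≤10.5).
P3: dominated by P1 (fuel 29≤47, distance 446≤460, time 5.2≤11.3).
P4: not dominated (best distance).
P5: dominated by P4 (fuel 37≤89, distance 163≤491, time 2.8≤4.3).
P6: dominated by P4 (fuel 37≤115, distance 163≤589, time 2.8≤2.9).
P7: dominated by P1 (fuel 29≤103, distance 446≤497, time 5.2≤8.6).
P8: not dominated (best fuel).
P9: dominated by P4 (fuel 37≤70, distance 163≤377, time 2.8≤9.0).
P10: dominated by P1 (fuel 29≤108, distance 446≤530, time 5.2≤8.5).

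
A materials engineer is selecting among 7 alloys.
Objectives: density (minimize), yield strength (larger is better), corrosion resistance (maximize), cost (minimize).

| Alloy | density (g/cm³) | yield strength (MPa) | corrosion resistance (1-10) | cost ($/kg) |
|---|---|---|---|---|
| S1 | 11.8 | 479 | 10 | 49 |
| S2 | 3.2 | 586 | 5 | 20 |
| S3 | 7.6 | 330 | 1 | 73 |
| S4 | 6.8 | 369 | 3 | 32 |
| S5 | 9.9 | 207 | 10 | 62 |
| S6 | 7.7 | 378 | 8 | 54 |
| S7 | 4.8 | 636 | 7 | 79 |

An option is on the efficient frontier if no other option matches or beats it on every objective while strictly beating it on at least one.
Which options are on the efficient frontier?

S1: not dominated.
S2: not dominated (best density).
S3: dominated by S2 (density 3.2≤7.6, yield strength 586≥330, corrosion resistance 5≥1, cost 20≤73).
S4: dominated by S2 (density 3.2≤6.8, yield strength 586≥369, corrosion resistance 5≥3, cost 20≤32).
S5: not dominated.
S6: not dominated.
S7: not dominated (best yield strength).

S1, S2, S5, S6, S7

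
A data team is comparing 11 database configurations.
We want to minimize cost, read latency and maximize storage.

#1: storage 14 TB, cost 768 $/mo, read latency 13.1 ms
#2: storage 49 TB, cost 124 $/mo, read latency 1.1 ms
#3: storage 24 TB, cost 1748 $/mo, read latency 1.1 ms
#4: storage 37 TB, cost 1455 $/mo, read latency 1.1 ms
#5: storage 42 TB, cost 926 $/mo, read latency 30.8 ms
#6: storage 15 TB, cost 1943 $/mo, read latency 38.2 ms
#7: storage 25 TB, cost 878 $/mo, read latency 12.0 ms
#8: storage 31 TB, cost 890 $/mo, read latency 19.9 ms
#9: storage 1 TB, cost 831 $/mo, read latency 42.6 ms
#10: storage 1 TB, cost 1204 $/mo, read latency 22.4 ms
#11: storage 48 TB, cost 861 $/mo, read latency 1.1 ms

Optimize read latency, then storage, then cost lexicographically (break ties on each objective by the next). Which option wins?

First minimize read latency: best is 1.1, kept {#2, #3, #4, #11}.
Then maximize storage: best is 49, kept {#2}.

#2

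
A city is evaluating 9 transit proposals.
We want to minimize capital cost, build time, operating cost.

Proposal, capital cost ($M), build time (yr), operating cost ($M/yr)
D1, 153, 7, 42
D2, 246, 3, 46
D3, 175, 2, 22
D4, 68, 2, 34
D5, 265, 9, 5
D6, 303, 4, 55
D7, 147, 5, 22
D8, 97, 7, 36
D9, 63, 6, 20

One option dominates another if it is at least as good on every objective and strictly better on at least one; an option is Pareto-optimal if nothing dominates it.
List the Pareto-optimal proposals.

D1: dominated by D4 (capital cost 68≤153, build time 2≤7, operating cost 34≤42).
D2: dominated by D3 (capital cost 175≤246, build time 2≤3, operating cost 22≤46).
D3: not dominated.
D4: not dominated.
D5: not dominated (best operating cost).
D6: dominated by D2 (capital cost 246≤303, build time 3≤4, operating cost 46≤55).
D7: not dominated.
D8: dominated by D4 (capital cost 68≤97, build time 2≤7, operating cost 34≤36).
D9: not dominated (best capital cost).

D3, D4, D5, D7, D9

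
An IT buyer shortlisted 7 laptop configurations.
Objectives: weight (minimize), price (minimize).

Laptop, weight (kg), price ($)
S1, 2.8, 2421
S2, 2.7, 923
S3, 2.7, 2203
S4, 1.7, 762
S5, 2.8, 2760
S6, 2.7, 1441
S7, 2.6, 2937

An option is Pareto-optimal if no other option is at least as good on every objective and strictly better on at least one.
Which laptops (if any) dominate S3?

S2, S4, S6

S2: weight 2.7≤2.7, price 923≤2203 — dominates S3.
S4: weight 1.7≤2.7, price 762≤2203 — dominates S3.
S6: weight 2.7≤2.7, price 1441≤2203 — dominates S3.
Others (S1, S5, S7) are each worse than S3 on at least one objective.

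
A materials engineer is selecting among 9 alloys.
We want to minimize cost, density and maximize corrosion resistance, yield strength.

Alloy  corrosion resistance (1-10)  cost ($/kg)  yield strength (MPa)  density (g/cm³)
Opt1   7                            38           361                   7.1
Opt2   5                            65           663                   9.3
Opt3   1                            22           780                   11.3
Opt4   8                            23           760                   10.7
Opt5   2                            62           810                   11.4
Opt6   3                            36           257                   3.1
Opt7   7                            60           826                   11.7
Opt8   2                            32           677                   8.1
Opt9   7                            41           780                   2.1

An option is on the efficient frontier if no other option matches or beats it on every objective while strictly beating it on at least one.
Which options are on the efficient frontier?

Opt1: not dominated.
Opt2: dominated by Opt9 (corrosion resistance 7≥5, cost 41≤65, yield strength 780≥663, density 2.1≤9.3).
Opt3: not dominated (best cost).
Opt4: not dominated (best corrosion resistance).
Opt5: not dominated.
Opt6: not dominated.
Opt7: not dominated (best yield strength).
Opt8: not dominated.
Opt9: not dominated (best density).

Opt1, Opt3, Opt4, Opt5, Opt6, Opt7, Opt8, Opt9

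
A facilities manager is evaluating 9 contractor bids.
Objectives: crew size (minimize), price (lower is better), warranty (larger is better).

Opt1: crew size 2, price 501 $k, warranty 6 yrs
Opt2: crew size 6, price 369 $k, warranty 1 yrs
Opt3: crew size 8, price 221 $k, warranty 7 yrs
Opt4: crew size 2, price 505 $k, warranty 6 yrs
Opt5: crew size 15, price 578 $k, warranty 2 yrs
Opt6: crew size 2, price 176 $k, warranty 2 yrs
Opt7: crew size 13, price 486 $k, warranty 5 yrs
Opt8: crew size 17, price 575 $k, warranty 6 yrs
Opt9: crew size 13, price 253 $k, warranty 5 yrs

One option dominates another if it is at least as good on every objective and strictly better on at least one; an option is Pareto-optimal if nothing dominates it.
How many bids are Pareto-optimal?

3

Opt1: not dominated.
Opt2: dominated by Opt6 (crew size 2≤6, price 176≤369, warranty 2≥1).
Opt3: not dominated (best warranty).
Opt4: dominated by Opt1 (crew size 2≤2, price 501≤505, warranty 6≥6).
Opt5: dominated by Opt1 (crew size 2≤15, price 501≤578, warranty 6≥2).
Opt6: not dominated (best price).
Opt7: dominated by Opt3 (crew size 8≤13, price 221≤486, warranty 7≥5).
Opt8: dominated by Opt1 (crew size 2≤17, price 501≤575, warranty 6≥6).
Opt9: dominated by Opt3 (crew size 8≤13, price 221≤253, warranty 7≥5).
Pareto-optimal: Opt1, Opt3, Opt6 → 3.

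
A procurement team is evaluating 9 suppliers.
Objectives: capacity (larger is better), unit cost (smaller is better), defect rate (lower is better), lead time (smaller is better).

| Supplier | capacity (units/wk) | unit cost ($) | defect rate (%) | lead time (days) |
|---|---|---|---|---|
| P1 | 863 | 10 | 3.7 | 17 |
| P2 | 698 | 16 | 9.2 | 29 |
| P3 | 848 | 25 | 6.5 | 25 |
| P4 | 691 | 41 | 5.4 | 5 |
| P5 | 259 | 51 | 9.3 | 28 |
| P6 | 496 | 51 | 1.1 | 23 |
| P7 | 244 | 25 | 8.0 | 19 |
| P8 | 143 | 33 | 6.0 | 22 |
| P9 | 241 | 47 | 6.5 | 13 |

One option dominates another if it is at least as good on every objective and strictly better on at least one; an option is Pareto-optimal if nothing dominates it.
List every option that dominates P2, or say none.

P1: capacity 863≥698, unit cost 10≤16, defect rate 3.7≤9.2, lead time 17≤29 — dominates P2.
Others (P3, P4, P5, P6, P7, P8, P9) are each worse than P2 on at least one objective.

P1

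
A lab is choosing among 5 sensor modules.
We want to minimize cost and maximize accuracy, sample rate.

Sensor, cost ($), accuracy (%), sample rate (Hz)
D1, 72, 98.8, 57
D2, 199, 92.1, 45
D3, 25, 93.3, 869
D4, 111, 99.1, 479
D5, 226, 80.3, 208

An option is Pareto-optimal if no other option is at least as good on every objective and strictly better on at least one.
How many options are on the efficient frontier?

D1: not dominated.
D2: dominated by D1 (cost 72≤199, accuracy 98.8≥92.1, sample rate 57≥45).
D3: not dominated (best cost).
D4: not dominated (best accuracy).
D5: dominated by D3 (cost 25≤226, accuracy 93.3≥80.3, sample rate 869≥208).
Pareto-optimal: D1, D3, D4 → 3.

3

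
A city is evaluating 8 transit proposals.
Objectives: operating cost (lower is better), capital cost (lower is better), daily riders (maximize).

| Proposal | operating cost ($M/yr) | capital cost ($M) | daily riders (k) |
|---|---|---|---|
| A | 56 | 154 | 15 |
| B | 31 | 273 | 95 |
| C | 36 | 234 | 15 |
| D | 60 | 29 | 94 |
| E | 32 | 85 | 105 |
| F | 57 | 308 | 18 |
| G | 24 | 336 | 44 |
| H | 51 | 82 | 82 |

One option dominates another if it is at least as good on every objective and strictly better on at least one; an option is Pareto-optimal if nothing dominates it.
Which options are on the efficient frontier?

B, D, E, G, H

A: dominated by E (operating cost 32≤56, capital cost 85≤154, daily riders 105≥15).
B: not dominated.
C: dominated by E (operating cost 32≤36, capital cost 85≤234, daily riders 105≥15).
D: not dominated (best capital cost).
E: not dominated (best daily riders).
F: dominated by B (operating cost 31≤57, capital cost 273≤308, daily riders 95≥18).
G: not dominated (best operating cost).
H: not dominated.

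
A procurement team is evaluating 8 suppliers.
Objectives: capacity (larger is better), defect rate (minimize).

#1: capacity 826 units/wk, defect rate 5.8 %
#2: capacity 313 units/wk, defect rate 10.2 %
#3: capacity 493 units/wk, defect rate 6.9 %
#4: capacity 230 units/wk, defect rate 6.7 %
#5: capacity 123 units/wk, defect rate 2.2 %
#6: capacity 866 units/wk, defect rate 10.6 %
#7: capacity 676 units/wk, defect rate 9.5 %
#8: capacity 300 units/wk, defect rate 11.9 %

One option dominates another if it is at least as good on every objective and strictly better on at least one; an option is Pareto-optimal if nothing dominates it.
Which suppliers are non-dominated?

#1, #5, #6

#1: not dominated.
#2: dominated by #1 (capacity 826≥313, defect rate 5.8≤10.2).
#3: dominated by #1 (capacity 826≥493, defect rate 5.8≤6.9).
#4: dominated by #1 (capacity 826≥230, defect rate 5.8≤6.7).
#5: not dominated (best defect rate).
#6: not dominated (best capacity).
#7: dominated by #1 (capacity 826≥676, defect rate 5.8≤9.5).
#8: dominated by #1 (capacity 826≥300, defect rate 5.8≤11.9).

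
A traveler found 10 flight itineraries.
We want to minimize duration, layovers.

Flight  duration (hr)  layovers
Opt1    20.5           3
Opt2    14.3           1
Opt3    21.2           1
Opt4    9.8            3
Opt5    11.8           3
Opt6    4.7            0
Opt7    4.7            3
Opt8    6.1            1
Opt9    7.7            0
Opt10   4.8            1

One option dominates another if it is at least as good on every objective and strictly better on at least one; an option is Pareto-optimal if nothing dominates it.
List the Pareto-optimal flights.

Opt6

Opt1: dominated by Opt2 (duration 14.3≤20.5, layovers 1≤3).
Opt2: dominated by Opt6 (duration 4.7≤14.3, layovers 0≤1).
Opt3: dominated by Opt2 (duration 14.3≤21.2, layovers 1≤1).
Opt4: dominated by Opt6 (duration 4.7≤9.8, layovers 0≤3).
Opt5: dominated by Opt4 (duration 9.8≤11.8, layovers 3≤3).
Opt6: not dominated.
Opt7: dominated by Opt6 (duration 4.7≤4.7, layovers 0≤3).
Opt8: dominated by Opt6 (duration 4.7≤6.1, layovers 0≤1).
Opt9: dominated by Opt6 (duration 4.7≤7.7, layovers 0≤0).
Opt10: dominated by Opt6 (duration 4.7≤4.8, layovers 0≤1).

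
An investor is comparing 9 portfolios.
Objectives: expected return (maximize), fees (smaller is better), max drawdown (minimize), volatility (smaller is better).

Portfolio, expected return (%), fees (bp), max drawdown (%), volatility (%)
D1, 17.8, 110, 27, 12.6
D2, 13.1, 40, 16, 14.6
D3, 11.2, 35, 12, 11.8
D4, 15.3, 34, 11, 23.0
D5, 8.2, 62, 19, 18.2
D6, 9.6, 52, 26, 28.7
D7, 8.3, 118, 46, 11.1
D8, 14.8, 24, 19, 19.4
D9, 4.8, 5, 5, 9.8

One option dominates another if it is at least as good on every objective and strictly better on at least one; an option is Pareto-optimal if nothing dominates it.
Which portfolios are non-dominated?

D1, D2, D3, D4, D7, D8, D9

D1: not dominated (best expected return).
D2: not dominated.
D3: not dominated.
D4: not dominated.
D5: dominated by D2 (expected return 13.1≥8.2, fees 40≤62, max drawdown 16≤19, volatility 14.6≤18.2).
D6: dominated by D2 (expected return 13.1≥9.6, fees 40≤52, max drawdown 16≤26, volatility 14.6≤28.7).
D7: not dominated.
D8: not dominated.
D9: not dominated (best fees).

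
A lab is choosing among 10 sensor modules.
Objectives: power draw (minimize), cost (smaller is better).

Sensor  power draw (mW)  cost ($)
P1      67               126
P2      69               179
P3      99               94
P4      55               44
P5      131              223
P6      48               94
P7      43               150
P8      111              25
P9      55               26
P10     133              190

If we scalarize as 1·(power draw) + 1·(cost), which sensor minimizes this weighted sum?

P1: 1·67 + 1·126 = 193
P2: 1·69 + 1·179 = 248
P3: 1·99 + 1·94 = 193
P4: 1·55 + 1·44 = 99
P5: 1·131 + 1·223 = 354
P6: 1·48 + 1·94 = 142
P7: 1·43 + 1·150 = 193
P8: 1·111 + 1·25 = 136
P9: 1·55 + 1·26 = 81
P10: 1·133 + 1·190 = 323
Lowest: P9 at 81.

P9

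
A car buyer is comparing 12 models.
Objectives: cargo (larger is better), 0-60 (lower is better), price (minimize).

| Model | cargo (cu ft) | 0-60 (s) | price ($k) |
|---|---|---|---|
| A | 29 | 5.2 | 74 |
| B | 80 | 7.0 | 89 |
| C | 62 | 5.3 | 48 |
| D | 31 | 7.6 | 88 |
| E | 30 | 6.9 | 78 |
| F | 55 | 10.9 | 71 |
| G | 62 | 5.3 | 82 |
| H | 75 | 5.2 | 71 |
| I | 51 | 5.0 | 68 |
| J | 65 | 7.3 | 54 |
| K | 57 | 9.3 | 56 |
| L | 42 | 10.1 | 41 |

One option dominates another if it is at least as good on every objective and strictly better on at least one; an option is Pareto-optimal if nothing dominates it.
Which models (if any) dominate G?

C, H

C: cargo 62≥62, 0-60 5.3≤5.3, price 48≤82 — dominates G.
H: cargo 75≥62, 0-60 5.2≤5.3, price 71≤82 — dominates G.
Others (A, B, D, E, F, I, J, K, L) are each worse than G on at least one objective.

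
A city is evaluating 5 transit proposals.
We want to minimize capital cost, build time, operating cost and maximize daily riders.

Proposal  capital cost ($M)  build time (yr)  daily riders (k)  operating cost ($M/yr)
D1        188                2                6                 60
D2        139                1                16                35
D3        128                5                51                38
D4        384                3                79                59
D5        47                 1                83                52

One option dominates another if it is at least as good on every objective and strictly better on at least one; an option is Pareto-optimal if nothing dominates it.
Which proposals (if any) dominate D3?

D1: worse on capital cost (188 vs 128).
D2: worse on capital cost (139 vs 128).
D4: worse on capital cost (384 vs 128).
D5: worse on operating cost (52 vs 38).
No option dominates D3.

none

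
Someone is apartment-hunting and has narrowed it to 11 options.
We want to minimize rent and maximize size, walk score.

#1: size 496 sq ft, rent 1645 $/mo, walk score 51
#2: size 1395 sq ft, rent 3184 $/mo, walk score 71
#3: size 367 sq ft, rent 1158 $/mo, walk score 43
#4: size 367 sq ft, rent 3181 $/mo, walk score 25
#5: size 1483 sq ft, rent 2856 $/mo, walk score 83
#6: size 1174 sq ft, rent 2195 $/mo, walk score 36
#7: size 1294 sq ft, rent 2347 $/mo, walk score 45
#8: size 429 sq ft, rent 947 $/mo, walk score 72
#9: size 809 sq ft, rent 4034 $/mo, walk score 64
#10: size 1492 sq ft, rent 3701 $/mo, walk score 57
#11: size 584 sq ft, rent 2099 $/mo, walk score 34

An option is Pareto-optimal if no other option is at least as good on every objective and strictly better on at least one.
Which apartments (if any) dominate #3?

#8: size 429≥367, rent 947≤1158, walk score 72≥43 — dominates #3.
Others (#1, #2, #4, #5, #6, #7, #9, #10, #11) are each worse than #3 on at least one objective.

#8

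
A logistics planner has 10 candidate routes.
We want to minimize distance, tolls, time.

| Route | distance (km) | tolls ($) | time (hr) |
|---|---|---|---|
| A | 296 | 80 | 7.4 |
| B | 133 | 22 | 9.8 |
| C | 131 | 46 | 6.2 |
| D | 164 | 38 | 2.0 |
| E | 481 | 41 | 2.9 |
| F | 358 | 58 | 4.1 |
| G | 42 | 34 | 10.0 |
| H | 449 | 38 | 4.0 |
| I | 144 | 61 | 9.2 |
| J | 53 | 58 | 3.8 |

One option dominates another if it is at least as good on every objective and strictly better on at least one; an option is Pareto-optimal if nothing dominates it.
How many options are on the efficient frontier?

A: dominated by C (distance 131≤296, tolls 46≤80, time 6.2≤7.4).
B: not dominated (best tolls).
C: not dominated.
D: not dominated (best time).
E: dominated by D (distance 164≤481, tolls 38≤41, time 2.0≤2.9).
F: dominated by D (distance 164≤358, tolls 38≤58, time 2.0≤4.1).
G: not dominated (best distance).
H: dominated by D (distance 164≤449, tolls 38≤38, time 2.0≤4.0).
I: dominated by C (distance 131≤144, tolls 46≤61, time 6.2≤9.2).
J: not dominated.
Pareto-optimal: B, C, D, G, J → 5.

5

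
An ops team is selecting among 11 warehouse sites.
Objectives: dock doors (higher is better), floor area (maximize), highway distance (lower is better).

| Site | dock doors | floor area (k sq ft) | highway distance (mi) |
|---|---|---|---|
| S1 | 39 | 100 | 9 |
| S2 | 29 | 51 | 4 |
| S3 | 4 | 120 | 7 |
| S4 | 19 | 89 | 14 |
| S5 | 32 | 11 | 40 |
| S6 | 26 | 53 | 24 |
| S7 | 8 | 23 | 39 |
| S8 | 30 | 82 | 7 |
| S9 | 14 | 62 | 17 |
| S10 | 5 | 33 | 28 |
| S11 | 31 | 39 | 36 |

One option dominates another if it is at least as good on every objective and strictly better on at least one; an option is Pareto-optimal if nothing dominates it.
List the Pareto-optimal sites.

S1, S2, S3, S8

S1: not dominated (best dock doors).
S2: not dominated (best highway distance).
S3: not dominated (best floor area).
S4: dominated by S1 (dock doors 39≥19, floor area 100≥89, highway distance 9≤14).
S5: dominated by S1 (dock doors 39≥32, floor area 100≥11, highway distance 9≤40).
S6: dominated by S1 (dock doors 39≥26, floor area 100≥53, highway distance 9≤24).
S7: dominated by S1 (dock doors 39≥8, floor area 100≥23, highway distance 9≤39).
S8: not dominated.
S9: dominated by S1 (dock doors 39≥14, floor area 100≥62, highway distance 9≤17).
S10: dominated by S1 (dock doors 39≥5, floor area 100≥33, highway distance 9≤28).
S11: dominated by S1 (dock doors 39≥31, floor area 100≥39, highway distance 9≤36).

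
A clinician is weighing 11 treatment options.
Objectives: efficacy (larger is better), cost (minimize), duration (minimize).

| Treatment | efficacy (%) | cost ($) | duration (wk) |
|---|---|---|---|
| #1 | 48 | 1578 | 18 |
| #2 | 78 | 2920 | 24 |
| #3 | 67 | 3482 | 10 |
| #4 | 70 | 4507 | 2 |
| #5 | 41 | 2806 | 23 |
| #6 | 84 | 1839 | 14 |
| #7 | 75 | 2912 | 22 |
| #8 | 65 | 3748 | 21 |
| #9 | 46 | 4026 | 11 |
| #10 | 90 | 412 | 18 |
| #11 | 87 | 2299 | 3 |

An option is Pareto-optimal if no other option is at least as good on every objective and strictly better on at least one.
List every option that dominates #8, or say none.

#3: efficacy 67≥65, cost 3482≤3748, duration 10≤21 — dominates #8.
#6: efficacy 84≥65, cost 1839≤3748, duration 14≤21 — dominates #8.
#10: efficacy 90≥65, cost 412≤3748, duration 18≤21 — dominates #8.
#11: efficacy 87≥65, cost 2299≤3748, duration 3≤21 — dominates #8.
Others (#1, #2, #4, #5, #7, #9) are each worse than #8 on at least one objective.

#3, #6, #10, #11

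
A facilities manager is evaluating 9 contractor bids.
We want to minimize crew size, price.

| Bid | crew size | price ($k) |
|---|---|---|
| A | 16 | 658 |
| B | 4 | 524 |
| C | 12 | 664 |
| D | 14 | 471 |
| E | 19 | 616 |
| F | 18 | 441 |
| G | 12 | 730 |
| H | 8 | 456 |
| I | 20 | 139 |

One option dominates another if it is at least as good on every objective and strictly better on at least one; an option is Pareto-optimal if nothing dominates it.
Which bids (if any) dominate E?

B, D, F, H

B: crew size 4≤19, price 524≤616 — dominates E.
D: crew size 14≤19, price 471≤616 — dominates E.
F: crew size 18≤19, price 441≤616 — dominates E.
H: crew size 8≤19, price 456≤616 — dominates E.
Others (A, C, G, I) are each worse than E on at least one objective.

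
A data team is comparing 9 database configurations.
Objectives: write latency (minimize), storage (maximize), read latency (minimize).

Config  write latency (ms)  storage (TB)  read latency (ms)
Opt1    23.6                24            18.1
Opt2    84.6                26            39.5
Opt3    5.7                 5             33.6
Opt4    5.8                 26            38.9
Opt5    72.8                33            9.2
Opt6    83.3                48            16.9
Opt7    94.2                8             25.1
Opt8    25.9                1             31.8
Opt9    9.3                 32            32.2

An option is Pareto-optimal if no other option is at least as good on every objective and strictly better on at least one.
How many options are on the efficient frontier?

Opt1: not dominated.
Opt2: dominated by Opt4 (write latency 5.8≤84.6, storage 26≥26, read latency 38.9≤39.5).
Opt3: not dominated (best write latency).
Opt4: not dominated.
Opt5: not dominated (best read latency).
Opt6: not dominated (best storage).
Opt7: dominated by Opt1 (write latency 23.6≤94.2, storage 24≥8, read latency 18.1≤25.1).
Opt8: dominated by Opt1 (write latency 23.6≤25.9, storage 24≥1, read latency 18.1≤31.8).
Opt9: not dominated.
Pareto-optimal: Opt1, Opt3, Opt4, Opt5, Opt6, Opt9 → 6.

6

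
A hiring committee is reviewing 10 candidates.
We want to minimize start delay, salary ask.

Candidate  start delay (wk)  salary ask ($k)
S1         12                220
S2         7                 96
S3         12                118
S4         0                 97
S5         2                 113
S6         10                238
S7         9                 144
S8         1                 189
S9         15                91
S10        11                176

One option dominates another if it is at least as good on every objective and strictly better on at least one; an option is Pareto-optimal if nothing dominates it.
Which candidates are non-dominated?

S1: dominated by S2 (start delay 7≤12, salary ask 96≤220).
S2: not dominated.
S3: dominated by S2 (start delay 7≤12, salary ask 96≤118).
S4: not dominated (best start delay).
S5: dominated by S4 (start delay 0≤2, salary ask 97≤113).
S6: dominated by S2 (start delay 7≤10, salary ask 96≤238).
S7: dominated by S2 (start delay 7≤9, salary ask 96≤144).
S8: dominated by S4 (start delay 0≤1, salary ask 97≤189).
S9: not dominated (best salary ask).
S10: dominated by S2 (start delay 7≤11, salary ask 96≤176).

S2, S4, S9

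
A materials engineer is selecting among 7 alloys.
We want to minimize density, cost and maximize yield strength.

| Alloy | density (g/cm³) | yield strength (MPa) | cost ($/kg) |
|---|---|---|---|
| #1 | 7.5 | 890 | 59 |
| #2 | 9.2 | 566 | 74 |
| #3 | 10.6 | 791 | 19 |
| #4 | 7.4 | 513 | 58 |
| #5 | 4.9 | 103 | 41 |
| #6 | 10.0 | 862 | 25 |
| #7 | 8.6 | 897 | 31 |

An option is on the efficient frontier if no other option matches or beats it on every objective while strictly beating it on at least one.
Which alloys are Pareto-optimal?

#1, #3, #4, #5, #6, #7

#1: not dominated.
#2: dominated by #1 (density 7.5≤9.2, yield strength 890≥566, cost 59≤74).
#3: not dominated (best cost).
#4: not dominated.
#5: not dominated (best density).
#6: not dominated.
#7: not dominated (best yield strength).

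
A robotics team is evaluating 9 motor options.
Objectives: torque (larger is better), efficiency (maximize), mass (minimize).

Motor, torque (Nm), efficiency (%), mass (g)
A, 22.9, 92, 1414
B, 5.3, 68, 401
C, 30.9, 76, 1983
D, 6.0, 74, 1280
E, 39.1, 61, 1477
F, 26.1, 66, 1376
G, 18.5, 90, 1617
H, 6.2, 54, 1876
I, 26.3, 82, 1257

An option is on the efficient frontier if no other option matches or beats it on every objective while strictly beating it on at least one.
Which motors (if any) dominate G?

A

A: torque 22.9≥18.5, efficiency 92≥90, mass 1414≤1617 — dominates G.
Others (B, C, D, E, F, H, I) are each worse than G on at least one objective.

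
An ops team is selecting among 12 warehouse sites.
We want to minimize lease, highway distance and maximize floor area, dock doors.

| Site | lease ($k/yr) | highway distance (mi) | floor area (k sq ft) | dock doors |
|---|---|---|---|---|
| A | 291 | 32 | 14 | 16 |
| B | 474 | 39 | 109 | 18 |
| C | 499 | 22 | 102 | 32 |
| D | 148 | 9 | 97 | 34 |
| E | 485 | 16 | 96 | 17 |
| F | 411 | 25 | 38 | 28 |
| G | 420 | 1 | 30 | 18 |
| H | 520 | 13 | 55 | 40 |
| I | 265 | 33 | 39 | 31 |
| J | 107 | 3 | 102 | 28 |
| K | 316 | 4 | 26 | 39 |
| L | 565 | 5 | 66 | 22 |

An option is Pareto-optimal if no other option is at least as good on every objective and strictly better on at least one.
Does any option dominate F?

D vs F: lease 148≤411, highway distance 9≤25, floor area 97≥38, dock doors 34≥28 — D is at least as good on every objective and strictly better on at least one, so D dominates F.

Yes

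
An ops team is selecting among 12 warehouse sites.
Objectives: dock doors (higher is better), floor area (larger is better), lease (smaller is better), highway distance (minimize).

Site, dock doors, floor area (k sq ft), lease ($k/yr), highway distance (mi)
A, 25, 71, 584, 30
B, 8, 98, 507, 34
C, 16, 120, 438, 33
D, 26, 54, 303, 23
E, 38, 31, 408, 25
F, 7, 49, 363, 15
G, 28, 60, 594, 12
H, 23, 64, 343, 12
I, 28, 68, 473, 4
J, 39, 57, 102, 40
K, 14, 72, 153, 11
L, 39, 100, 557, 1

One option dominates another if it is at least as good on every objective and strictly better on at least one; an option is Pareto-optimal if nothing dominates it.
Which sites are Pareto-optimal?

C, D, E, H, I, J, K, L

A: dominated by L (dock doors 39≥25, floor area 100≥71, lease 557≤584, highway distance 1≤30).
B: dominated by C (dock doors 16≥8, floor area 120≥98, lease 438≤507, highway distance 33≤34).
C: not dominated (best floor area).
D: not dominated.
E: not dominated.
F: dominated by H (dock doors 23≥7, floor area 64≥49, lease 343≤363, highway distance 12≤15).
G: dominated by I (dock doors 28≥28, floor area 68≥60, lease 473≤594, highway distance 4≤12).
H: not dominated.
I: not dominated.
J: not dominated (best lease).
K: not dominated.
L: not dominated (best highway distance).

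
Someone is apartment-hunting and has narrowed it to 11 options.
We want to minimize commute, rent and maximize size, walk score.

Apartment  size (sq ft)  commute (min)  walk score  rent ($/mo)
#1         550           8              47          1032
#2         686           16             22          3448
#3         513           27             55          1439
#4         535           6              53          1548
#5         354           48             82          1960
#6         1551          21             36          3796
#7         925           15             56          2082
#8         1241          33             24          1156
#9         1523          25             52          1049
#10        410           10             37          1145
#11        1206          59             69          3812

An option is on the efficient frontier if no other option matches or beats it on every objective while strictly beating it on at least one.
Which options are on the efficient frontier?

#1, #3, #4, #5, #6, #7, #9, #11

#1: not dominated (best rent).
#2: dominated by #7 (size 925≥686, commute 15≤16, walk score 56≥22, rent 2082≤3448).
#3: not dominated.
#4: not dominated (best commute).
#5: not dominated (best walk score).
#6: not dominated (best size).
#7: not dominated.
#8: dominated by #9 (size 1523≥1241, commute 25≤33, walk score 52≥24, rent 1049≤1156).
#9: not dominated.
#10: dominated by #1 (size 550≥410, commute 8≤10, walk score 47≥37, rent 1032≤1145).
#11: not dominated.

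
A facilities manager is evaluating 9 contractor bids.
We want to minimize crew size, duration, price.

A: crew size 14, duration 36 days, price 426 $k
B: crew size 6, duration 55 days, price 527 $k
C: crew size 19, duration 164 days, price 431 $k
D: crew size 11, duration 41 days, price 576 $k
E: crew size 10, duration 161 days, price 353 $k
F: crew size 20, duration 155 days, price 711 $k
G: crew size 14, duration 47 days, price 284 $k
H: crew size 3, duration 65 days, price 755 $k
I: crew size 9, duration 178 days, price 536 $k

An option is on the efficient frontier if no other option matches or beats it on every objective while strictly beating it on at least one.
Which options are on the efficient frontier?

A, B, D, E, G, H

A: not dominated (best duration).
B: not dominated.
C: dominated by A (crew size 14≤19, duration 36≤164, price 426≤431).
D: not dominated.
E: not dominated.
F: dominated by A (crew size 14≤20, duration 36≤155, price 426≤711).
G: not dominated (best price).
H: not dominated (best crew size).
I: dominated by B (crew size 6≤9, duration 55≤178, price 527≤536).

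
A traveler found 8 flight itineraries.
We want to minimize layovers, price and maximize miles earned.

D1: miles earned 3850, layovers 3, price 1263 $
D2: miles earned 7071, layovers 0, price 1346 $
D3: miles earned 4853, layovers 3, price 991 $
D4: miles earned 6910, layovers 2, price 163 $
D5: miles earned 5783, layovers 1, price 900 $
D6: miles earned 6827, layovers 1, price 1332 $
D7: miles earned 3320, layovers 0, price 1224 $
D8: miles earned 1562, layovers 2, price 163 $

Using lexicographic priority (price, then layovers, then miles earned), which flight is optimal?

D4

First minimize price: best is 163, kept {D4, D8}.
Then minimize layovers: best is 2, kept {D4, D8}.
Then maximize miles earned: best is 6910, kept {D4}.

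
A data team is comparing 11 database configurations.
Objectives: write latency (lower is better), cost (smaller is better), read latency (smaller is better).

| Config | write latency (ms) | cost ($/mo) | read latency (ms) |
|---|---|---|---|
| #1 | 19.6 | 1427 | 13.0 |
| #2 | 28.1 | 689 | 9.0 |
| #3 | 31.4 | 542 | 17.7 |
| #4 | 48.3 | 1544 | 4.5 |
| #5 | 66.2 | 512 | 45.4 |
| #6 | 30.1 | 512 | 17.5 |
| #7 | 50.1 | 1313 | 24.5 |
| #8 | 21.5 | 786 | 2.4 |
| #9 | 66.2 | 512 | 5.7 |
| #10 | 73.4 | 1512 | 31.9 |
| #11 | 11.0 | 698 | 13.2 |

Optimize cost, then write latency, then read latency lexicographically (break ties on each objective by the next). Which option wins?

First minimize cost: best is 512, kept {#5, #6, #9}.
Then minimize write latency: best is 30.1, kept {#6}.

#6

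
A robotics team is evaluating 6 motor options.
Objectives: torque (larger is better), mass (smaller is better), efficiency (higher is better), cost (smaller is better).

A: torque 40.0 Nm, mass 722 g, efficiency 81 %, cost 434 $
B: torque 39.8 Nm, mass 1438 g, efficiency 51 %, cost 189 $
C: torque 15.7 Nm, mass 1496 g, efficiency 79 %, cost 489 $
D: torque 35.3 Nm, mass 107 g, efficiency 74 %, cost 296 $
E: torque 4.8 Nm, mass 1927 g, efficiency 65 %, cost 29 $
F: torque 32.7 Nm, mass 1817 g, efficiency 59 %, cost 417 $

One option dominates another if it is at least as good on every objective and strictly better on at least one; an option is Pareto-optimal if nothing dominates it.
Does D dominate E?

No

D vs E: D is worse on cost (296 vs 29), so it does not dominate E.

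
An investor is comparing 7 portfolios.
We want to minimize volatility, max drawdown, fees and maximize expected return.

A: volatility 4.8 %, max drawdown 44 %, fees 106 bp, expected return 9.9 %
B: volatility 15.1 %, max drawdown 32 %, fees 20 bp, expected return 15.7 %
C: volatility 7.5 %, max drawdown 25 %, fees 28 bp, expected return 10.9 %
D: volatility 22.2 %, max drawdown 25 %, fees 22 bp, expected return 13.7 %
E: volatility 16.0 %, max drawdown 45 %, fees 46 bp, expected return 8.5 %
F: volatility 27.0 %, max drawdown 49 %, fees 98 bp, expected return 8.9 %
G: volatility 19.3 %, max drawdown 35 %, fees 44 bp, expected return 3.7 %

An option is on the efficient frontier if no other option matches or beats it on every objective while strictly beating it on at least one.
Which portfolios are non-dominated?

A, B, C, D

A: not dominated (best volatility).
B: not dominated (best fees).
C: not dominated.
D: not dominated.
E: dominated by B (volatility 15.1≤16.0, max drawdown 32≤45, fees 20≤46, expected return 15.7≥8.5).
F: dominated by B (volatility 15.1≤27.0, max drawdown 32≤49, fees 20≤98, expected return 15.7≥8.9).
G: dominated by B (volatility 15.1≤19.3, max drawdown 32≤35, fees 20≤44, expected return 15.7≥3.7).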